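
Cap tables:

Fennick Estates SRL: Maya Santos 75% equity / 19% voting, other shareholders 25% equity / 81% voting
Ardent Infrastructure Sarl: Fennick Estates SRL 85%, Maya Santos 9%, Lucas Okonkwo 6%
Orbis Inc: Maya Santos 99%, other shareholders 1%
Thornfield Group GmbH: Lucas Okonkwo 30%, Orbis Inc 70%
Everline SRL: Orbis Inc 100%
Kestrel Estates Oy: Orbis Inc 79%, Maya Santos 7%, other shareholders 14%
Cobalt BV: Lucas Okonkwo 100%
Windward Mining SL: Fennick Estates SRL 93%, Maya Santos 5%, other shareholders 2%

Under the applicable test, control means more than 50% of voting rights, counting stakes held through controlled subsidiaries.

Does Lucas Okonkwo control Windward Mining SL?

Lucas holds 100% of Cobalt, so Lucas controls Cobalt.
Neither Lucas nor any entity Lucas controls holds any voting interest in Windward.
So Lucas does not control Windward.

No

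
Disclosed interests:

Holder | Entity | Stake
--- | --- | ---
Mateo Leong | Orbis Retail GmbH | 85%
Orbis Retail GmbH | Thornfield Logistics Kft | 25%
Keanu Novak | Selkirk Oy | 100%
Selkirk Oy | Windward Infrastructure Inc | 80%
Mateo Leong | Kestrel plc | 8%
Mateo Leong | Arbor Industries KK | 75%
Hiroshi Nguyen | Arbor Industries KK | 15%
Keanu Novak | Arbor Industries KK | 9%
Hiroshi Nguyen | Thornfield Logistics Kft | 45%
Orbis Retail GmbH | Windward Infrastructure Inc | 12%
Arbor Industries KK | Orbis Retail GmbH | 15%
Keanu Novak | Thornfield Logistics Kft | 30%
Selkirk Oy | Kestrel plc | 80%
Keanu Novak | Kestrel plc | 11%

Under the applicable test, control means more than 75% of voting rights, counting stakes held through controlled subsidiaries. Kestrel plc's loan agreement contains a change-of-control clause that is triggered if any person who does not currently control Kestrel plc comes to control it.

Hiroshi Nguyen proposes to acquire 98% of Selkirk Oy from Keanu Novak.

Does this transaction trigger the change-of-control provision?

The purchase adds only to Hiroshi's holdings (Keanu's stake shrinks), so Hiroshi is the only person who could newly come to control Kestrel.
Hiroshi's largest direct stake is 45% in Thornfield, which does not meet the threshold, so Hiroshi controls no company.
Neither Hiroshi nor any entity Hiroshi controls holds any voting interest in Kestrel.
So before the transaction, Hiroshi does not control Kestrel.
After the purchase, Hiroshi holds 98% of Selkirk directly, and Keanu's stake falls to 2%.
Hiroshi holds 98% of Selkirk, so Hiroshi controls Selkirk.
Selkirk holds 80% of Kestrel, so Hiroshi controls Kestrel.
Hiroshi did not control Kestrel before and does after, so the clause is triggered.

Yes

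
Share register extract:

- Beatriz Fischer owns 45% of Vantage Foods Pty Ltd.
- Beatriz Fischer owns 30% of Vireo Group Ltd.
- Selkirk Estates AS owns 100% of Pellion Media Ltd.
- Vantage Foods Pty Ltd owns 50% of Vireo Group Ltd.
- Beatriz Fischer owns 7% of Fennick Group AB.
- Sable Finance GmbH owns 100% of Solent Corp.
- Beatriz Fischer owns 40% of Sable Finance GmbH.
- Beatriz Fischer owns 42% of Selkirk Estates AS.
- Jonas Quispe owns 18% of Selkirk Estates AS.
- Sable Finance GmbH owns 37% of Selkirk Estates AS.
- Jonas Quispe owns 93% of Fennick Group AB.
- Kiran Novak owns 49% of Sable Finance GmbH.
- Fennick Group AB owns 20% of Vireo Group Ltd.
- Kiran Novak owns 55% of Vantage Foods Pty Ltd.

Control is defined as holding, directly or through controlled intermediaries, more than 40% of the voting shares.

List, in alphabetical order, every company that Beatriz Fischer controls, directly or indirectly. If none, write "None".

Pellion Media Ltd, Selkirk Estates AS, Vantage Foods Pty Ltd, Vireo Group Ltd

Beatriz holds 42% of Selkirk, so Beatriz controls Selkirk.
Beatriz holds 45% of Vantage, so Beatriz controls Vantage.
Selkirk holds 100% of Pellion, so Beatriz controls Pellion.
Beatriz and Vantage together hold 30% + 50% = 80% of Vireo, so Beatriz controls Vireo.
No other company's threshold is met.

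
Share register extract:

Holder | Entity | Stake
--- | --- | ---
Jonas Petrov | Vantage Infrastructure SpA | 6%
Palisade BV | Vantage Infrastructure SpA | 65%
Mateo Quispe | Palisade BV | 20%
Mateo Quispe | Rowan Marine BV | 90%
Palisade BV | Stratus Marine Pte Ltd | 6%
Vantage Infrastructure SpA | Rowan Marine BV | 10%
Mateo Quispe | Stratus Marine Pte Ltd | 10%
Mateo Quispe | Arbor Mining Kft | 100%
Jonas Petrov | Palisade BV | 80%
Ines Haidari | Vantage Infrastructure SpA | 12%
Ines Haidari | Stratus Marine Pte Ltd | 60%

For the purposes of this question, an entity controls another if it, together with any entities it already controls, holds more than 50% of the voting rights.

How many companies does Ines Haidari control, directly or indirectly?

Ines holds 60% of Stratus, so Ines controls Stratus.
No other company's threshold is met.
Ines controls 1 company.

1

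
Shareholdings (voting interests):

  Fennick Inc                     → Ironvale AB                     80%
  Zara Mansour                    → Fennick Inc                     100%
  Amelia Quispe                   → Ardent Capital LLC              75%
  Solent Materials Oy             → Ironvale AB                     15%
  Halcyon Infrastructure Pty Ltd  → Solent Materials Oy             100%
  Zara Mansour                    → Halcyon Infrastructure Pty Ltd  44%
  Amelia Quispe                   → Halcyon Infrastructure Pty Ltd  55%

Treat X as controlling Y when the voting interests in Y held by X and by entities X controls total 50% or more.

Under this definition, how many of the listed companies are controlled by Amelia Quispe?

3

Amelia holds 55% of Halcyon, so Amelia controls Halcyon.
Amelia holds 75% of Ardent, so Amelia controls Ardent.
Halcyon holds 100% of Solent, so Amelia controls Solent.
No other company's threshold is met.
Amelia controls 3 companies.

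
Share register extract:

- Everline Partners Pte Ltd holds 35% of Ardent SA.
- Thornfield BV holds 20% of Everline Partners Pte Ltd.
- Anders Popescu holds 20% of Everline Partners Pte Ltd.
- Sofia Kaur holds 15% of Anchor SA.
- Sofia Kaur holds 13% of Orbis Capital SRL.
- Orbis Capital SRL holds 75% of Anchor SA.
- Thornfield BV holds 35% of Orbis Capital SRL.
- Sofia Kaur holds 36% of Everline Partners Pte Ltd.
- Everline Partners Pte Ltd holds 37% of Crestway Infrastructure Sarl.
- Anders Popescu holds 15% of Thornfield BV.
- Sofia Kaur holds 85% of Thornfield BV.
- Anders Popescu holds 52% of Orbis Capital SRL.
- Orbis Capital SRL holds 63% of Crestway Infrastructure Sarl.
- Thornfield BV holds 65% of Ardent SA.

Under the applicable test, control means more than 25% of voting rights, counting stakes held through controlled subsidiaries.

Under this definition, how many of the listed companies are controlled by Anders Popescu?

Anders holds 52% of Orbis, so Anders controls Orbis.
Orbis holds 75% of Anchor, so Anders controls Anchor.
Orbis holds 63% of Crestway, so Anders controls Crestway.
No other company's threshold is met.
Anders controls 3 companies.

3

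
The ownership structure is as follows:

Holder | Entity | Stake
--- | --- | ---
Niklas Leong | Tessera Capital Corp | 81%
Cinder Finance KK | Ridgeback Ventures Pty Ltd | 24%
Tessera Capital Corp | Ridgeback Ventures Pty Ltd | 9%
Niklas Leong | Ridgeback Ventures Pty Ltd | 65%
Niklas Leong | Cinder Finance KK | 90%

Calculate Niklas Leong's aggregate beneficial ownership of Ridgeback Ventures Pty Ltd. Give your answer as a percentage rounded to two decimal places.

93.89%

Niklas reaches Ridgeback along 3 paths.
Via Tessera: 81% × 9% = 7.29%.
Direct stake: 65% = 65%.
Via Cinder: 90% × 24% = 21.6%.
Total: 7.29% + 65% + 21.6% = 93.89%.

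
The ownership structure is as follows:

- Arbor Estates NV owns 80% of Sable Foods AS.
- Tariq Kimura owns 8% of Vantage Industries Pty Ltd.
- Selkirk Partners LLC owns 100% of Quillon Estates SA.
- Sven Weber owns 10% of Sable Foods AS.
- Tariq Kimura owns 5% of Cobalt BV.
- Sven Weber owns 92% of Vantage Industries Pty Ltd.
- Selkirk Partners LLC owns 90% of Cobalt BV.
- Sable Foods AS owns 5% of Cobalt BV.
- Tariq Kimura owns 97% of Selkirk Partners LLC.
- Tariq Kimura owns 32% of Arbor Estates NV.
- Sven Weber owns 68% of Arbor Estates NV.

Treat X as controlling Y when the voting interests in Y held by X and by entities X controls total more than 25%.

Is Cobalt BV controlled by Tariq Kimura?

Tariq holds 32% of Arbor, so Tariq controls Arbor.
Arbor holds 80% of Sable, so Tariq controls Sable.
Tariq holds 97% of Selkirk, so Tariq controls Selkirk.
Sable and Tariq and Selkirk together hold 5% + 5% + 90% = 100% of Cobalt, so Tariq controls Cobalt.

Yes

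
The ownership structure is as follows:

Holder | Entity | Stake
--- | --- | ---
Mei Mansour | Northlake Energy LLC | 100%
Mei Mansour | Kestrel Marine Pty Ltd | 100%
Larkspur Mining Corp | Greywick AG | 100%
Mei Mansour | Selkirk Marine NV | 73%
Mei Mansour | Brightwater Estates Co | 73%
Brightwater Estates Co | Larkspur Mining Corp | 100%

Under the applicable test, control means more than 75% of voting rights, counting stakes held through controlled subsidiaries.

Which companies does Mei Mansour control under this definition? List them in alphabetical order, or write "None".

Mei holds 100% of Kestrel, so Mei controls Kestrel.
Mei holds 100% of Northlake, so Mei controls Northlake.
No other company's threshold is met.

Kestrel Marine Pty Ltd, Northlake Energy LLC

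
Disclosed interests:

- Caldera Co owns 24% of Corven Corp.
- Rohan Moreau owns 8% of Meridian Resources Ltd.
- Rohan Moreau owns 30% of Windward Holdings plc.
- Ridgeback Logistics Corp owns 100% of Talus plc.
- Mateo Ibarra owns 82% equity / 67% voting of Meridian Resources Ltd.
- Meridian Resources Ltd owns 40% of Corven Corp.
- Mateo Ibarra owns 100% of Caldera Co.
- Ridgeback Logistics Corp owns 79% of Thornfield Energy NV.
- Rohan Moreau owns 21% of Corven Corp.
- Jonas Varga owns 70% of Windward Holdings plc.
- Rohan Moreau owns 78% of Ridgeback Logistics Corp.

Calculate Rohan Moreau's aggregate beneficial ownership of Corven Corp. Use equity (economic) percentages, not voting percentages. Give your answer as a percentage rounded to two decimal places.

Rohan reaches Corven along 2 paths.
Direct stake: 21% = 21%.
Via Meridian: 8% × 40% = 3.2%.
Total: 21% + 3.2% = 24.2%.
Rounded: 24.20%.

24.20%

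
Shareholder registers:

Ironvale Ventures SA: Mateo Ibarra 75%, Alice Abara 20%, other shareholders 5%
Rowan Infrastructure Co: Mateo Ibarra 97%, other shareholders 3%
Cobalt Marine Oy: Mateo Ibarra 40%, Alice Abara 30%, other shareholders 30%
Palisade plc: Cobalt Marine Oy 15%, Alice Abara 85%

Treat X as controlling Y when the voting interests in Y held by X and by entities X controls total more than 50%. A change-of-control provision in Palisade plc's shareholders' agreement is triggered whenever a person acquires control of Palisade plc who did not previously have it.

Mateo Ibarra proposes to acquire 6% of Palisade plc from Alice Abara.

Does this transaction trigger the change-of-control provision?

No

The purchase adds only to Mateo's holdings (Alice's stake shrinks), so Mateo is the only person who could newly come to control Palisade.
Mateo holds 75% of Ironvale, so Mateo controls Ironvale.
Mateo holds 97% of Rowan, so Mateo controls Rowan.
Neither Mateo nor any entity Mateo controls holds any voting interest in Palisade.
So before the transaction, Mateo does not control Palisade.
After the purchase, Mateo holds 6% of Palisade directly, and Alice's stake falls to 79%.
After the transaction, Mateo's side holds 6% of Palisade, not > 50%, so Mateo still does not control Palisade.
No new person acquires control, so the clause is not triggered.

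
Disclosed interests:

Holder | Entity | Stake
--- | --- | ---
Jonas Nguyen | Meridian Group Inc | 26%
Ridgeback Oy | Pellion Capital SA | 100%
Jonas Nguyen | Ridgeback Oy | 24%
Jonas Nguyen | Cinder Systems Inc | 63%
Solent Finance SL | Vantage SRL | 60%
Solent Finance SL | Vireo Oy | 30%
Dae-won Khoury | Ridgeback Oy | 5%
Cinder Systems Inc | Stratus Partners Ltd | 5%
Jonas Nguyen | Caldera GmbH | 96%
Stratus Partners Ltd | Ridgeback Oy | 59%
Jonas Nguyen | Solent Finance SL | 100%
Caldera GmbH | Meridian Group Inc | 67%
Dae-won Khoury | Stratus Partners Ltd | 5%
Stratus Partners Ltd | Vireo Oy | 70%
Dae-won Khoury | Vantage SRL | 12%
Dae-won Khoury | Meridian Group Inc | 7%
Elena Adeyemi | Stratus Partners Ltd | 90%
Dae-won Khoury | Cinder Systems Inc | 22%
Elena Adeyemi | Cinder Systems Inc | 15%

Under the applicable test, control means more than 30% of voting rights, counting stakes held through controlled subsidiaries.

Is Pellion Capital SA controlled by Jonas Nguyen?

No

Jonas holds 63% of Cinder, so Jonas controls Cinder.
Jonas holds 100% of Solent, so Jonas controls Solent.
Jonas holds 96% of Caldera, so Jonas controls Caldera.
Solent holds 60% of Vantage, so Jonas controls Vantage.
Caldera and Jonas together hold 67% + 26% = 93% of Meridian, so Jonas controls Meridian.
Neither Jonas nor any entity Jonas controls holds any voting interest in Pellion.
So Jonas does not control Pellion.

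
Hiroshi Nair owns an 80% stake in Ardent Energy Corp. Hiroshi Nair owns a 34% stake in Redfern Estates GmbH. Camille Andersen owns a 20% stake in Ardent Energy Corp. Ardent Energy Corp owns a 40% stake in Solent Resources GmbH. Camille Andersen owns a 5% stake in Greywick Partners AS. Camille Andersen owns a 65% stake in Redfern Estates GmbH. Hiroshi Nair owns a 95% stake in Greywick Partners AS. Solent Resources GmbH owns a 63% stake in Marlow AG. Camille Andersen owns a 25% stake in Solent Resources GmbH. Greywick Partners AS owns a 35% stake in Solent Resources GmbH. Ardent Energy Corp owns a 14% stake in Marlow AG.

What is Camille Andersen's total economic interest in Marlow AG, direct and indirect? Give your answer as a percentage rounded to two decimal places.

Camille reaches Marlow along 4 paths.
Via Solent: 25% × 63% = 15.75%.
Via Greywick → Solent: 5% × 35% × 63% = 1.1025%.
Via Ardent → Solent: 20% × 40% × 63% = 5.04%.
Via Ardent: 20% × 14% = 2.8%.
Total: 15.75% + 1.1025% + 5.04% + 2.8% = 24.6925%.
Rounded: 24.69%.

24.69%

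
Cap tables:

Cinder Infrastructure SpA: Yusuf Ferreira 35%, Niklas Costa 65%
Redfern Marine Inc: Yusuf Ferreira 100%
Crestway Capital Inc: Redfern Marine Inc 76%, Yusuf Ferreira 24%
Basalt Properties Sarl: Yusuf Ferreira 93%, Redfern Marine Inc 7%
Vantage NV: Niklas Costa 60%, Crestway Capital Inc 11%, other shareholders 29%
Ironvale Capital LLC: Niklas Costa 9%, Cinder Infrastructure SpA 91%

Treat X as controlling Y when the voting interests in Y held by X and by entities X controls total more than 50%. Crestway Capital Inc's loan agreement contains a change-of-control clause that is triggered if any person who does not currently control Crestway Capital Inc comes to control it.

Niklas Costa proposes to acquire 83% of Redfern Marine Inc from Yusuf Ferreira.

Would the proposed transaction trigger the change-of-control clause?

Yes

The purchase adds only to Niklas's holdings (Yusuf's stake shrinks), so Niklas is the only person who could newly come to control Crestway.
Niklas holds 65% of Cinder, so Niklas controls Cinder.
Niklas holds 60% of Vantage, so Niklas controls Vantage.
Niklas and Cinder together hold 9% + 91% = 100% of Ironvale, so Niklas controls Ironvale.
Neither Niklas nor any entity Niklas controls holds any voting interest in Crestway.
So before the transaction, Niklas does not control Crestway.
After the purchase, Niklas holds 83% of Redfern directly, and Yusuf's stake falls to 17%.
Niklas holds 83% of Redfern, so Niklas controls Redfern.
Redfern holds 76% of Crestway, so Niklas controls Crestway.
Niklas did not control Crestway before and does after, so the clause is triggered.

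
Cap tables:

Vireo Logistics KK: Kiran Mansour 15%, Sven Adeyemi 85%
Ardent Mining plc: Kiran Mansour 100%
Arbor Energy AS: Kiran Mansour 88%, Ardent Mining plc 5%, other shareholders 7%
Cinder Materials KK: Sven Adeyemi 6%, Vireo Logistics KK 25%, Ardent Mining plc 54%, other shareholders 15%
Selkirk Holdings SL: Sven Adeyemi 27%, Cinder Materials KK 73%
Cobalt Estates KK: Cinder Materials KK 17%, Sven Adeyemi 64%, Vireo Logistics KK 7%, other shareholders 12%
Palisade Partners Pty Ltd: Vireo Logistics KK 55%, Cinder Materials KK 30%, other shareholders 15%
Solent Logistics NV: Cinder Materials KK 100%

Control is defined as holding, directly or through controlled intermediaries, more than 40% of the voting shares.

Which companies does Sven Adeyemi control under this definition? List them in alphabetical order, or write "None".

Cobalt Estates KK, Palisade Partners Pty Ltd, Vireo Logistics KK

Sven holds 85% of Vireo, so Sven controls Vireo.
Sven and Vireo together hold 64% + 7% = 71% of Cobalt, so Sven controls Cobalt.
Vireo holds 55% of Palisade, so Sven controls Palisade.
No other company's threshold is met.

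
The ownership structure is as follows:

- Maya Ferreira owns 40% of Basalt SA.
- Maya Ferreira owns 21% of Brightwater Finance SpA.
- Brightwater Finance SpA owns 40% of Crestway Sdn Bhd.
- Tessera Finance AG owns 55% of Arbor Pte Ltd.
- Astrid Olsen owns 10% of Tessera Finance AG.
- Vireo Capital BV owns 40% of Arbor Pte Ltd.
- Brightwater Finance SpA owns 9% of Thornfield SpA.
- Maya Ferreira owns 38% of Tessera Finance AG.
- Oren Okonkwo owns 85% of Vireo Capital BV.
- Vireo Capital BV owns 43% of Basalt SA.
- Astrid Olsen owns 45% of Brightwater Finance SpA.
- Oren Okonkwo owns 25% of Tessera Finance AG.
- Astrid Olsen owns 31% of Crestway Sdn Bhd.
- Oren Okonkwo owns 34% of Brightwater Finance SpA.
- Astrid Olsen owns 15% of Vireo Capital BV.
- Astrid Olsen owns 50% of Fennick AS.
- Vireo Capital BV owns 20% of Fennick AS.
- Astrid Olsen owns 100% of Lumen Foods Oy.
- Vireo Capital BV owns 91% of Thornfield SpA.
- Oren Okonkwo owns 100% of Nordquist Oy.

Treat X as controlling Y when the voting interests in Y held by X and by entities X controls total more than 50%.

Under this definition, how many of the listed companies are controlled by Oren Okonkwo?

3

Oren holds 85% of Vireo, so Oren controls Vireo.
Vireo holds 91% of Thornfield, so Oren controls Thornfield.
Oren holds 100% of Nordquist, so Oren controls Nordquist.
No other company's threshold is met.
Oren controls 3 companies.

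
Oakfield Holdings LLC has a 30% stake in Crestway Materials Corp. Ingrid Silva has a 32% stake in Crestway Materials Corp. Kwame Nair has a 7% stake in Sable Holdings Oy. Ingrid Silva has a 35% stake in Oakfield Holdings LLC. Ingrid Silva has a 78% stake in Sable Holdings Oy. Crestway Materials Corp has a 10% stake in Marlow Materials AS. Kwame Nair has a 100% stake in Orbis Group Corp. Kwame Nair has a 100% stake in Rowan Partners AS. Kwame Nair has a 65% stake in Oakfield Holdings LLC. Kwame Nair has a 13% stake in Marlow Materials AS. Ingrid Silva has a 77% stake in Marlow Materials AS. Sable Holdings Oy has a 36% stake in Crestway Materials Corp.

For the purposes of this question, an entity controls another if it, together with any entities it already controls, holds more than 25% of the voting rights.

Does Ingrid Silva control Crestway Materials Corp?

Yes

Ingrid holds 35% of Oakfield, so Ingrid controls Oakfield.
Ingrid holds 78% of Sable, so Ingrid controls Sable.
Oakfield and Ingrid and Sable together hold 30% + 32% + 36% = 98% of Crestway, so Ingrid controls Crestway.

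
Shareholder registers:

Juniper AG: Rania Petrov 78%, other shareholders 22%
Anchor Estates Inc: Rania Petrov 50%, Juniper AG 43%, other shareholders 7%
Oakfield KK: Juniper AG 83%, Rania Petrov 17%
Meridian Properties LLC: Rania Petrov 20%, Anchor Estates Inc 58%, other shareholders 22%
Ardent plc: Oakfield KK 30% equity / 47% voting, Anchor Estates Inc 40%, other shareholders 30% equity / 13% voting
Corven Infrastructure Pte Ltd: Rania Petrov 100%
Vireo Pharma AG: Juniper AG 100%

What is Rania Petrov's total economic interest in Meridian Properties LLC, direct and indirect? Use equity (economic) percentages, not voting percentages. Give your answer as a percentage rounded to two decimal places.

Rania reaches Meridian along 3 paths.
Direct stake: 20% = 20%.
Via Anchor: 50% × 58% = 29%.
Via Juniper → Anchor: 78% × 43% × 58% = 19.4532%.
Total: 20% + 29% + 19.4532% = 68.4532%.
Rounded: 68.45%.

68.45%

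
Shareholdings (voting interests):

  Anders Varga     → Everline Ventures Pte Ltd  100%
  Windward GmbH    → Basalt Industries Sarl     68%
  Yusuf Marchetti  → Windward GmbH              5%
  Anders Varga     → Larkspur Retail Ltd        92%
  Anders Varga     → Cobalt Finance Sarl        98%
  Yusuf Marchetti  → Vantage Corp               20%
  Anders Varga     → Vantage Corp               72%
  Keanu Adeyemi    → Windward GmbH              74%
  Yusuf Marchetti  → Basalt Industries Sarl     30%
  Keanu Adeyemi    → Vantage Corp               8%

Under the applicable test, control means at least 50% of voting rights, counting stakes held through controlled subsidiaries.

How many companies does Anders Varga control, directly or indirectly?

4

Anders holds 98% of Cobalt, so Anders controls Cobalt.
Anders holds 72% of Vantage, so Anders controls Vantage.
Anders holds 92% of Larkspur, so Anders controls Larkspur.
Anders holds 100% of Everline, so Anders controls Everline.
No other company's threshold is met.
Anders controls 4 companies.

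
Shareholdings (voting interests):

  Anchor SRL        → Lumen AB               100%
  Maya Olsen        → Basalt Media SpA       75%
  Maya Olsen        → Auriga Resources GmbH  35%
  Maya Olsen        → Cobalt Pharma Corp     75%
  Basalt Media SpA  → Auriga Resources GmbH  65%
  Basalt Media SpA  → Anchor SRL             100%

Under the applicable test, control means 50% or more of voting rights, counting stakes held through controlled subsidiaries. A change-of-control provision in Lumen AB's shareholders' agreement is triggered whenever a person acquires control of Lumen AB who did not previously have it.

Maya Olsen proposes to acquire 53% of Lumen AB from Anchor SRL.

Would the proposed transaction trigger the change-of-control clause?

No

The purchase adds only to Maya's holdings (Anchor's stake shrinks), so Maya is the only person who could newly come to control Lumen.
Maya holds 75% of Basalt, so Maya controls Basalt.
Basalt holds 100% of Anchor, so Maya controls Anchor.
Anchor holds 100% of Lumen, so Maya controls Lumen.
So Maya already controls Lumen before the transaction.
After the purchase, Maya holds 53% of Lumen directly, and Anchor's stake falls to 47%.
Maya controlled Lumen already, so this is not a new person acquiring control; every other person's position is unchanged or reduced.
No new person acquires control, so the clause is not triggered.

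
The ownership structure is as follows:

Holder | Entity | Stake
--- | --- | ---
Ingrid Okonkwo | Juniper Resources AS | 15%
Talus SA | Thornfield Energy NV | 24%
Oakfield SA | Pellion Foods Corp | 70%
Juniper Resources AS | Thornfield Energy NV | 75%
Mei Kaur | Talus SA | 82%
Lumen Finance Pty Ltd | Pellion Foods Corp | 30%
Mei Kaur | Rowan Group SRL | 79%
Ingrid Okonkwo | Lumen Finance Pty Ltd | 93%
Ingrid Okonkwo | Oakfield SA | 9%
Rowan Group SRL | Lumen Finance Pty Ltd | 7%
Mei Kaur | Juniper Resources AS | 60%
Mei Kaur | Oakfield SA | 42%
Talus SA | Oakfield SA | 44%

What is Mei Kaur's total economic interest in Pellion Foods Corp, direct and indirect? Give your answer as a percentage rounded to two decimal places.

56.32%

Mei reaches Pellion along 3 paths.
Via Oakfield: 42% × 70% = 29.4%.
Via Talus → Oakfield: 82% × 44% × 70% = 25.256%.
Via Rowan → Lumen: 79% × 7% × 30% = 1.659%.
Total: 29.4% + 25.256% + 1.659% = 56.315%.
Rounded: 56.32%.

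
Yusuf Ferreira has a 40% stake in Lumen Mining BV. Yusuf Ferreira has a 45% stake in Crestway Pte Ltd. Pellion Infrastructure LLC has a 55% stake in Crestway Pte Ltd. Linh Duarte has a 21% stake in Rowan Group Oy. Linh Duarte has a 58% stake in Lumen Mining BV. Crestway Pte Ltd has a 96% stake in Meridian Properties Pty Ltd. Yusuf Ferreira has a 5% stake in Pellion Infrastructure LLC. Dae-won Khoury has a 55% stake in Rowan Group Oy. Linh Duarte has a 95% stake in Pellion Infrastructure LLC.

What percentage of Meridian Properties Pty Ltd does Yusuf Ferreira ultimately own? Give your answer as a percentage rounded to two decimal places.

Yusuf reaches Meridian along 2 paths.
Via Pellion → Crestway: 5% × 55% × 96% = 2.64%.
Via Crestway: 45% × 96% = 43.2%.
Total: 2.64% + 43.2% = 45.84%.

45.84%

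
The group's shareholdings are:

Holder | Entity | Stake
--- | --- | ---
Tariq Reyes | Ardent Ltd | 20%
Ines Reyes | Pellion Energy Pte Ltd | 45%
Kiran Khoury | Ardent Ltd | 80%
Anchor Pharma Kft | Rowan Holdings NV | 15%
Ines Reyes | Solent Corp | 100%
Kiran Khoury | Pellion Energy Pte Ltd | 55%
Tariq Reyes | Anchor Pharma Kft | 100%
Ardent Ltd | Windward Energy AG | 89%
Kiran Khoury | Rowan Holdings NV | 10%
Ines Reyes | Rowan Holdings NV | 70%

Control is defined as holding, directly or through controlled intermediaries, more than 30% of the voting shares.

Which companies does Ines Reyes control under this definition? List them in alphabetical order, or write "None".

Ines holds 100% of Solent, so Ines controls Solent.
Ines holds 70% of Rowan, so Ines controls Rowan.
Ines holds 45% of Pellion, so Ines controls Pellion.
No other company's threshold is met.

Pellion Energy Pte Ltd, Rowan Holdings NV, Solent Corp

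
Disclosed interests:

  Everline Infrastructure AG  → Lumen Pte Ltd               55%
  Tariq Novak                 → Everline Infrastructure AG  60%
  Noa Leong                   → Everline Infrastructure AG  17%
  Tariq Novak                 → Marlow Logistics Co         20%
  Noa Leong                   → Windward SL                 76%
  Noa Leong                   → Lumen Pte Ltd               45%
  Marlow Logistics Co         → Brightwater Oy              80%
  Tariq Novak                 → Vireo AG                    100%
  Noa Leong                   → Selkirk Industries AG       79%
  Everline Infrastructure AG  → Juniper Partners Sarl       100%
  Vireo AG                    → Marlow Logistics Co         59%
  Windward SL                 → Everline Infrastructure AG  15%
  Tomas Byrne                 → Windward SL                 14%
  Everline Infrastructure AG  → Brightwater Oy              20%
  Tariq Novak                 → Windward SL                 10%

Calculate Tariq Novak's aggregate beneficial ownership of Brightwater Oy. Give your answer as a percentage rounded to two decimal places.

75.50%

Tariq reaches Brightwater along 4 paths.
Via Everline: 60% × 20% = 12%.
Via Windward → Everline: 10% × 15% × 20% = 0.3%.
Via Vireo → Marlow: 100% × 59% × 80% = 47.2%.
Via Marlow: 20% × 80% = 16%.
Total: 12% + 0.3% + 47.2% + 16% = 75.5%.
Rounded: 75.50%.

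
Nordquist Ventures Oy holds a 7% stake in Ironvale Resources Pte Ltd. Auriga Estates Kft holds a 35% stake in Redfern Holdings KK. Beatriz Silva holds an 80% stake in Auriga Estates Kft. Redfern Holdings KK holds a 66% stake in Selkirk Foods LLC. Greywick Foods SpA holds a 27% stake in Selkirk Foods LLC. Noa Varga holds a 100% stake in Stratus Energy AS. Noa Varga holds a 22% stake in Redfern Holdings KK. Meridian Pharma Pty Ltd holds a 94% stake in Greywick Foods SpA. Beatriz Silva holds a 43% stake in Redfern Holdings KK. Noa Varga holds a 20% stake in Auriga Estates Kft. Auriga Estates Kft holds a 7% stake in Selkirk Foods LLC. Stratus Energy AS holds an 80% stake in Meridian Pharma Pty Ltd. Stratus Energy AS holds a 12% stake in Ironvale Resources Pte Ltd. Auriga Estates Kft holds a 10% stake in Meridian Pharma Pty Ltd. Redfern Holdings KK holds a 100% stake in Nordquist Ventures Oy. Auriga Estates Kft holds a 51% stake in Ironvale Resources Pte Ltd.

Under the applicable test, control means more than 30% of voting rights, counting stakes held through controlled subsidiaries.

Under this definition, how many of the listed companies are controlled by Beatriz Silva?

Beatriz holds 80% of Auriga, so Beatriz controls Auriga.
Beatriz and Auriga together hold 43% + 35% = 78% of Redfern, so Beatriz controls Redfern.
Redfern holds 100% of Nordquist, so Beatriz controls Nordquist.
Auriga and Nordquist together hold 51% + 7% = 58% of Ironvale, so Beatriz controls Ironvale.
Redfern and Auriga together hold 66% + 7% = 73% of Selkirk, so Beatriz controls Selkirk.
No other company's threshold is met.
Beatriz controls 5 companies.

5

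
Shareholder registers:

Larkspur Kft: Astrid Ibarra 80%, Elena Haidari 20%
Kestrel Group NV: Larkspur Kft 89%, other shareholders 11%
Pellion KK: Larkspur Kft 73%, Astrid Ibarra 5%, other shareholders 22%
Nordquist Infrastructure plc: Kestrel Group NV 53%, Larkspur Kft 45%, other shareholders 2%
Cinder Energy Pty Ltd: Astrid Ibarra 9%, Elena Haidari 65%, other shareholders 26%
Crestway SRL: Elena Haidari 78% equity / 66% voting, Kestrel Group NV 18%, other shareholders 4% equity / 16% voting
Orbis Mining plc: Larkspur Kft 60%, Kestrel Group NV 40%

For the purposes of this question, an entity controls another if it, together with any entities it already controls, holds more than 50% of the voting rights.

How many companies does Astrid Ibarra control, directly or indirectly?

Astrid holds 80% of Larkspur, so Astrid controls Larkspur.
Larkspur holds 89% of Kestrel, so Astrid controls Kestrel.
Larkspur and Astrid together hold 73% + 5% = 78% of Pellion, so Astrid controls Pellion.
Kestrel and Larkspur together hold 53% + 45% = 98% of Nordquist, so Astrid controls Nordquist.
Larkspur and Kestrel together hold 60% + 40% = 100% of Orbis, so Astrid controls Orbis.
No other company's threshold is met.
Astrid controls 5 companies.

5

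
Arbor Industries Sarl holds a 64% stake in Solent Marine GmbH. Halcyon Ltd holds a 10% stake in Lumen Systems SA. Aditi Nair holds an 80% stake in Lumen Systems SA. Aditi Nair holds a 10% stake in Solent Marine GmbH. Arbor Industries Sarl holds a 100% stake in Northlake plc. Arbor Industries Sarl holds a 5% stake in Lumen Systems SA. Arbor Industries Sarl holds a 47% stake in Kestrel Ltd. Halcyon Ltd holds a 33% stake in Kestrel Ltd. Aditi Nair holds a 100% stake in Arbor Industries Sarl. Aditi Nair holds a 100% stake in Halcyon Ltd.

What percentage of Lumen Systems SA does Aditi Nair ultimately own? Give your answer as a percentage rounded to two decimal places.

Aditi reaches Lumen along 3 paths.
Direct stake: 80% = 80%.
Via Halcyon: 100% × 10% = 10%.
Via Arbor: 100% × 5% = 5%.
Total: 80% + 10% + 5% = 95%.
Rounded: 95.00%.

95.00%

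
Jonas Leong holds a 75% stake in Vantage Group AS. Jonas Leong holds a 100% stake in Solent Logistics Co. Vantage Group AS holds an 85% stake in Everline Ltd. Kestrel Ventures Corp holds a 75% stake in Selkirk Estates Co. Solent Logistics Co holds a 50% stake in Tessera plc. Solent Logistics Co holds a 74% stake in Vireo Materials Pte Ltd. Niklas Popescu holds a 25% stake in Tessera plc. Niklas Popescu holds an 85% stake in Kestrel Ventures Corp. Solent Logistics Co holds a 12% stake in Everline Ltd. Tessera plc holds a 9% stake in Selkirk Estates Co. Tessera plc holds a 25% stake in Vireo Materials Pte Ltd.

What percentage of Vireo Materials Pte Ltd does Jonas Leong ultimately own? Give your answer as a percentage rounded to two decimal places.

86.50%

Jonas reaches Vireo along 2 paths.
Via Solent → Tessera: 100% × 50% × 25% = 12.5%.
Via Solent: 100% × 74% = 74%.
Total: 12.5% + 74% = 86.5%.
Rounded: 86.50%.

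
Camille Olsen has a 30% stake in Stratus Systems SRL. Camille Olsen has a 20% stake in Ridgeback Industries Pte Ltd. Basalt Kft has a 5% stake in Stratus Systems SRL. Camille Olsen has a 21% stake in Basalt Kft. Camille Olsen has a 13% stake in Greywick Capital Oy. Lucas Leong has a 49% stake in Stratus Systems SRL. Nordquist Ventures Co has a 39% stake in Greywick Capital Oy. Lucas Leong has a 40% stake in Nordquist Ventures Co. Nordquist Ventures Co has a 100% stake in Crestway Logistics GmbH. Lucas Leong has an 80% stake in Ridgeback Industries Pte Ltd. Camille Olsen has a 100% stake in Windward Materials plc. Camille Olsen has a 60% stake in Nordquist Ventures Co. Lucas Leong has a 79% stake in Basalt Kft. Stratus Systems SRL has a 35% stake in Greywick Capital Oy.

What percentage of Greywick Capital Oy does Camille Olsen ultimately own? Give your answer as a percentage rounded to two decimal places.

47.27%

Camille reaches Greywick along 4 paths.
Via Basalt → Stratus: 21% × 5% × 35% = 0.3675%.
Via Stratus: 30% × 35% = 10.5%.
Via Nordquist: 60% × 39% = 23.4%.
Direct stake: 13% = 13%.
Total: 0.3675% + 10.5% + 23.4% + 13% = 47.2675%.
Rounded: 47.27%.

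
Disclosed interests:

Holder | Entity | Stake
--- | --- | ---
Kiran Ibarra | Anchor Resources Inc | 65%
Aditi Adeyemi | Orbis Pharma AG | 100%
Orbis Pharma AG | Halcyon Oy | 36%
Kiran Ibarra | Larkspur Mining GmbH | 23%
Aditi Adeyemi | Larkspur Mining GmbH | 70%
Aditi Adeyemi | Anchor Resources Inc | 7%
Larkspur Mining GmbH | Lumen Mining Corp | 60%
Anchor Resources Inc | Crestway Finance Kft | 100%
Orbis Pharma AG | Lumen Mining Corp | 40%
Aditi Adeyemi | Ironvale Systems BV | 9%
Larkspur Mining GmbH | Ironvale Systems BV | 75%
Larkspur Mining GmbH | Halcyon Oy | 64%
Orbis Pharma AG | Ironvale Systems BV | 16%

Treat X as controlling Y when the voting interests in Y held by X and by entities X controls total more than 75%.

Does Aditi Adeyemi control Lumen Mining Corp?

Aditi holds 100% of Orbis, so Aditi controls Orbis.
In Lumen, Aditi's side holds only 40%, not > 75%.
So Aditi does not control Lumen.

No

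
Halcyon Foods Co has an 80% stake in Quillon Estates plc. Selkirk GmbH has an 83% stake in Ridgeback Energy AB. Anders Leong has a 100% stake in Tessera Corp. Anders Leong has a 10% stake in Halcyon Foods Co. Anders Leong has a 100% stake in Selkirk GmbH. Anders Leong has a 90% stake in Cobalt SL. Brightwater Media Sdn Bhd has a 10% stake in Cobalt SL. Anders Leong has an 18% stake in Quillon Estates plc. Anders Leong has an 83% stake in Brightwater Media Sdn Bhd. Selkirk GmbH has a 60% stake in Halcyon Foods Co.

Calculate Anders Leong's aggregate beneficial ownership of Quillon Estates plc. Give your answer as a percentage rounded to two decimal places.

Anders reaches Quillon along 3 paths.
Direct stake: 18% = 18%.
Via Selkirk → Halcyon: 100% × 60% × 80% = 48%.
Via Halcyon: 10% × 80% = 8%.
Total: 18% + 48% + 8% = 74%.
Rounded: 74.00%.

74.00%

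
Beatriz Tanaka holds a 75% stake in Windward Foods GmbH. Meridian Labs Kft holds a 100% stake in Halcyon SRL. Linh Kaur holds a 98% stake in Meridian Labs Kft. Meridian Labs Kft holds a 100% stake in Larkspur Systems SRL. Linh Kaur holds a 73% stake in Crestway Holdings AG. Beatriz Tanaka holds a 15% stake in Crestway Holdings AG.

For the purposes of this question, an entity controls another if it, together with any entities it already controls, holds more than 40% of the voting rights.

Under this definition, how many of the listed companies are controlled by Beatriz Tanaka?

Beatriz holds 75% of Windward, so Beatriz controls Windward.
No other company's threshold is met.
Beatriz controls 1 company.

1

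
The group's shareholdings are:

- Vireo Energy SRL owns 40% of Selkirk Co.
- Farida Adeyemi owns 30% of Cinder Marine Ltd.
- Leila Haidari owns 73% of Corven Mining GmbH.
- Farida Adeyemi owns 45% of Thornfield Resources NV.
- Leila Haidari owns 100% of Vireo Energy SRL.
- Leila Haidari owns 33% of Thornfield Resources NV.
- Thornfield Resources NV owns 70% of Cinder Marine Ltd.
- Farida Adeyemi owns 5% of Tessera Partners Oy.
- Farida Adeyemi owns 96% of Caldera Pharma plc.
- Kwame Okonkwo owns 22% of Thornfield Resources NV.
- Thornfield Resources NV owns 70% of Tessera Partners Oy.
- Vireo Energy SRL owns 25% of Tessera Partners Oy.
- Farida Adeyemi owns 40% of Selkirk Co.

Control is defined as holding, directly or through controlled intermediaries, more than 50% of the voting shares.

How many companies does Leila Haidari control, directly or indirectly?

Leila holds 100% of Vireo, so Leila controls Vireo.
Leila holds 73% of Corven, so Leila controls Corven.
No other company's threshold is met.
Leila controls 2 companies.

2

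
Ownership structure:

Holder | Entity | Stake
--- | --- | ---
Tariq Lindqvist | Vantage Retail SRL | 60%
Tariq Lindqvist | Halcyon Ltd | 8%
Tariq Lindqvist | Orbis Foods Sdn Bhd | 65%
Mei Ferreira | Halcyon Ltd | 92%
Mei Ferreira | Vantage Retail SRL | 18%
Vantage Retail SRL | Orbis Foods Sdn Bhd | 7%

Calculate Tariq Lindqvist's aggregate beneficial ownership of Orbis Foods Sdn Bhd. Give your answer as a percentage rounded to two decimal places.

69.20%

Tariq reaches Orbis along 2 paths.
Via Vantage: 60% × 7% = 4.2%.
Direct stake: 65% = 65%.
Total: 4.2% + 65% = 69.2%.
Rounded: 69.20%.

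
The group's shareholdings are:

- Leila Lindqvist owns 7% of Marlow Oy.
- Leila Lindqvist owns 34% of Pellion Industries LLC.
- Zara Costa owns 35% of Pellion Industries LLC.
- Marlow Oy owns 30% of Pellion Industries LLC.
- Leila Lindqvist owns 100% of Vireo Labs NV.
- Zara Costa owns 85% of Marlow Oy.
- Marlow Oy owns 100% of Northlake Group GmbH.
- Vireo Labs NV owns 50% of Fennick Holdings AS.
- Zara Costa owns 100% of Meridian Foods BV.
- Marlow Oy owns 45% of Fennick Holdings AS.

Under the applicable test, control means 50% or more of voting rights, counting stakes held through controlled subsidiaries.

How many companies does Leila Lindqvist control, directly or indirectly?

2

Leila holds 100% of Vireo, so Leila controls Vireo.
Vireo holds 50% of Fennick, so Leila controls Fennick.
No other company's threshold is met.
Leila controls 2 companies.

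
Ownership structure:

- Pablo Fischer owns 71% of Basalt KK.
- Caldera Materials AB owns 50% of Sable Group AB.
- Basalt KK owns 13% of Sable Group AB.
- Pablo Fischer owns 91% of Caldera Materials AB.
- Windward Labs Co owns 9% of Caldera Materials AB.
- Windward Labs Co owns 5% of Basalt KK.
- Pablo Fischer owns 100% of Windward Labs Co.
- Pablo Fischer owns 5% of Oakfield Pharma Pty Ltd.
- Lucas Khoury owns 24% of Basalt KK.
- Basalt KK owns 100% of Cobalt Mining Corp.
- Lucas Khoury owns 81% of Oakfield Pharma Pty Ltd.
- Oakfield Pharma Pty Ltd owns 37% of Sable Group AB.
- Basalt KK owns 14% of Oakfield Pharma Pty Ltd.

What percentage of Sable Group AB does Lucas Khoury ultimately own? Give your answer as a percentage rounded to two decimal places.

Lucas reaches Sable along 3 paths.
Via Basalt: 24% × 13% = 3.12%.
Via Oakfield: 81% × 37% = 29.97%.
Via Basalt → Oakfield: 24% × 14% × 37% = 1.2432%.
Total: 3.12% + 29.97% + 1.2432% = 34.3332%.
Rounded: 34.33%.

34.33%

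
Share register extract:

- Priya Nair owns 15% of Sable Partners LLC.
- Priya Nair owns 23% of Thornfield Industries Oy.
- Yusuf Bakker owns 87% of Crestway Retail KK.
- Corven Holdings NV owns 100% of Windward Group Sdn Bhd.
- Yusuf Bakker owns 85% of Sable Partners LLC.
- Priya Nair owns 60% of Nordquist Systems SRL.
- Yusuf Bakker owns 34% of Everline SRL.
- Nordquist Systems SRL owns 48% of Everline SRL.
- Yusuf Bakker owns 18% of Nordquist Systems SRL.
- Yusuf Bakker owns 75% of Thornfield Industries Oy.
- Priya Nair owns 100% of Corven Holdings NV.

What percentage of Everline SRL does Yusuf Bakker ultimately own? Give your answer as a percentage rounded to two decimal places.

Yusuf reaches Everline along 2 paths.
Via Nordquist: 18% × 48% = 8.64%.
Direct stake: 34% = 34%.
Total: 8.64% + 34% = 42.64%.

42.64%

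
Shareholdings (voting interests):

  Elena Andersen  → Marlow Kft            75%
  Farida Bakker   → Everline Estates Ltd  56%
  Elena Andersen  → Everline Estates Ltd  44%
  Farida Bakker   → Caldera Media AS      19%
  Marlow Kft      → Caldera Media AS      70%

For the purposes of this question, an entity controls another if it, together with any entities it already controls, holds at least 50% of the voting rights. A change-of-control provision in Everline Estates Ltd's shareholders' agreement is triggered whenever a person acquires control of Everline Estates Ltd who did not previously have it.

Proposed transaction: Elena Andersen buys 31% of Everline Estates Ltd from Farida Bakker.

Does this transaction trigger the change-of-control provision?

Yes

The purchase adds only to Elena's holdings (Farida's stake shrinks), so Elena is the only person who could newly come to control Everline.
Elena holds 75% of Marlow, so Elena controls Marlow.
Marlow holds 70% of Caldera, so Elena controls Caldera.
In Everline, Elena's side holds only 44%, not ≥ 50%.
So before the transaction, Elena does not control Everline.
After the purchase, Elena's direct stake in Everline rises to 44% + 31% = 75%, and Farida's stake falls to 25%.
Elena holds 75% of Everline, so Elena controls Everline.
Elena did not control Everline before and does after, so the clause is triggered.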